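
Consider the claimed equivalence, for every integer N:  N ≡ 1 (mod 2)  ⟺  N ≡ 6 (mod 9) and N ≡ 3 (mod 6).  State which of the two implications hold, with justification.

(→) This fails: N = 1 gives 1 ≡ 1 (mod 2) but 1 ≡ 1 (mod 9), so the conjunction on the right does not hold.

(←) Conversely, if N ≡ 6 (mod 9) and N ≡ 3 (mod 6), then by the Chinese remainder theorem N ≡ 15 (mod 18). Since 15 ≡ 1 (mod 2) and 2 ∣ 18, we get N ≡ 1 (mod 2).

Only the reverse direction holds.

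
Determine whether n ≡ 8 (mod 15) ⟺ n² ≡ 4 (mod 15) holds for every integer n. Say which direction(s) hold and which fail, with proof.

(⇒) Suppose n ≡ 8 (mod 15). Write n = 15j + 8. Then (15j + 8)² = 225j² + 240j + 64 = 15(15j² + 16j + 4) + 4, so n² ≡ 4 (mod 15).

(⇐) This fails: take n = 2. Then 2² = 4 ≡ 4 (mod 15), yet 2 ≡ 2 (mod 15), not 8.

Only the forward implication holds.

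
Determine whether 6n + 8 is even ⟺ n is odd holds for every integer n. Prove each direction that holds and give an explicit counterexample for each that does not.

The forward direction fails; the converse holds.

(→) This fails: take n = 2. Then 6n + 8 = 20, which is even, yet n = 2 is even, not odd.

(←) Suppose n is odd. Since 6 is even, 6n is even for every n, so 6n + 8 has the same parity as 8, which is even. Hence 6n + 8 is even.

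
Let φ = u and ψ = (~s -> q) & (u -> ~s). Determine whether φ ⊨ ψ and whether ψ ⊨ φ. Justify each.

Neither direction holds.

(⟹) This fails. Under q = F, s = F, u = T, the left side is true but the right side is false.

(⟸) This fails. Under q = T, s = F, u = F, the left side is false but the right side is true.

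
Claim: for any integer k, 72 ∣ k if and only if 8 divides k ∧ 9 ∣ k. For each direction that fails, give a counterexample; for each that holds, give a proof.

Forward direction. If 72 ∣ k, write k = 72q. Since 72 = 9·8, k = 8·(9q), so 8 ∣ k; and since 72 = 8·9, k = 9·(8q), so 9 ∣ k.

Converse. Suppose 8 ∣ k and 9 ∣ k. Any common multiple of 8 and 9 is a multiple of their lcm; here gcd(8, 9) = 1, so lcm(8, 9) = 8·9 = 72, so 72 ∣ k.

Both implications hold.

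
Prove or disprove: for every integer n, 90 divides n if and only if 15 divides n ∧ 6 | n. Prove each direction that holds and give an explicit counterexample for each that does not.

The forward direction holds; the converse fails.

(⇒) If 90 ∣ n, write n = 90q. Since 90 = 6·15, n = 15·(6q), so 15 ∣ n; and since 90 = 15·6, n = 6·(15q), so 6 ∣ n.

(⇐) This fails: take n = 30. Both 15 ∣ 30 and 6 ∣ 30, yet 30 is not a multiple of 90 (since 30 = 0·90 + 30), so 90 ∤ 30.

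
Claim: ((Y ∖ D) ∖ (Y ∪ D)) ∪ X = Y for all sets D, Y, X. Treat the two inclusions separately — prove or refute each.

(⊆) fails and (⊇) fails.

Forward inclusion. This inclusion fails. Take D = ∅, Y = ∅, X = {1}; then 1 ∈ ((Y ∖ D) ∖ (Y ∪ D)) ∪ X but 1 ∉ Y.

Reverse inclusion. This inclusion fails. Take D = ∅, Y = {1}, X = ∅; then 1 ∈ Y but 1 ∉ ((Y ∖ D) ∖ (Y ∪ D)) ∪ X.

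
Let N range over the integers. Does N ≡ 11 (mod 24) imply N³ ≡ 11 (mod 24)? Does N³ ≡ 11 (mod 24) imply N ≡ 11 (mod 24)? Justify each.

(←) Suppose N³ ≡ 11 (mod 24). The only residue r in {0, …, 23} with r³ ≡ 11 (mod 24) is r = 11, so N ≡ 11 (mod 24).

(→) Suppose N ≡ 11 (mod 24). Write N = 24j + 11. Then (24j + 11)³ = 13824j³ + 19008j² + 8712j + 1331 = 24(576j³ + 792j² + 363j + 55) + 11, so N³ ≡ 11 (mod 24).

Both implications hold.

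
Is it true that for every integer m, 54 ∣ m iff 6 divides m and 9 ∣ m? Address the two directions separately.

(→) If 54 ∣ m, write m = 54q. Since 54 = 9·6, m = 6·(9q), so 6 ∣ m; and since 54 = 6·9, m = 9·(6q), so 9 ∣ m.

(←) This fails: take m = 18. Both 6 ∣ 18 and 9 ∣ 18, yet 18 is not a multiple of 54 (since 18 = 0·54 + 18), so 54 ∤ 18.

Only the forward implication holds.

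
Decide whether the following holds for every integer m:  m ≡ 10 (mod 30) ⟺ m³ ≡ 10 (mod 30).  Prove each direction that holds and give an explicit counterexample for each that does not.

Both implications hold.

[⇒] Suppose m ≡ 10 (mod 30). Write m = 30j + 10. Then (30j + 10)³ = 27000j³ + 27000j² + 9000j + 1000 = 30(900j³ + 900j² + 300j + 33) + 10, so m³ ≡ 10 (mod 30).

[⇐] Conversely, suppose m³ ≡ 10 (mod 30). The only residue r in {0, …, 29} with r³ ≡ 10 (mod 30) is r = 10, so m ≡ 10 (mod 30).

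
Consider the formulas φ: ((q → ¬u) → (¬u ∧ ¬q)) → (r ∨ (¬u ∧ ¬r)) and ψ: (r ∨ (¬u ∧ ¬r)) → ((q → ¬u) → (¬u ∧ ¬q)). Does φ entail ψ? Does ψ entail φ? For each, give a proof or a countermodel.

Neither implication holds.

(→) This fails. Under r = F, q = T, u = F, the left side is true but the right side is false.

(←) This fails. Under r = F, q = T, u = T, the left side is false but the right side is true.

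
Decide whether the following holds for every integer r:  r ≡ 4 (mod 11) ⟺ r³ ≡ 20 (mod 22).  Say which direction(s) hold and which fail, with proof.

Not equivalent: only (⇐) holds.

(←) The residues r modulo 22 with r³ ≡ 20 (mod 22) are exactly {4}, and each is ≡ 4 (mod 11).

(→) This fails: take r = 15. Then 15 ≡ 4 (mod 11), but 15³ = 3375 ≡ 9 (mod 22), not 20.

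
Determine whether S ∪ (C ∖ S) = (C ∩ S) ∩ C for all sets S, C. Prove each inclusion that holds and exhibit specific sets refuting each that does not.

(⊆) This inclusion fails. Take S = {1}, C = ∅; then 1 ∈ S ∪ (C ∖ S) but 1 ∉ (C ∩ S) ∩ C.

(⊇) Let x ∈ (C ∩ S) ∩ C. Then x ∈ S ∩ C, from which x ∈ S ∪ (C ∖ S).

The sets are not equal: only the reverse inclusion holds.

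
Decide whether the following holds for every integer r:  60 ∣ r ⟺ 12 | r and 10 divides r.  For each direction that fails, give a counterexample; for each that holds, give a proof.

The biconditional holds.

Converse. Suppose 12 ∣ r and 10 ∣ r. Any common multiple of 12 and 10 is a multiple of their lcm; here lcm(12, 10) = 12·10/gcd(12, 10) = 120/2 = 60, so 60 ∣ r.

Forward direction. If 60 ∣ r, write r = 60q. Since 60 = 5·12, r = 12·(5q), so 12 ∣ r; and since 60 = 6·10, r = 10·(6q), so 10 ∣ r.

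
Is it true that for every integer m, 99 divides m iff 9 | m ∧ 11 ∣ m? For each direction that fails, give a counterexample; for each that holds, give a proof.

Both directions hold.

(⇒) If 99 ∣ m, write m = 99q. Since 99 = 11·9, m = 9·(11q), so 9 ∣ m; and since 99 = 9·11, m = 11·(9q), so 11 ∣ m.

(⇐) Suppose 9 ∣ m and 11 ∣ m. Any common multiple of 9 and 11 is a multiple of their lcm; here gcd(9, 11) = 1, so lcm(9, 11) = 9·11 = 99, so 99 ∣ m.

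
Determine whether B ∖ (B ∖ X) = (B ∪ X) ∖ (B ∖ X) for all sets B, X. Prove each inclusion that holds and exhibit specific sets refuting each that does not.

(⊆) holds; (⊇) fails.

Reverse inclusion. This inclusion fails. Take B = ∅, X = {1}; then 1 ∈ (B ∪ X) ∖ (B ∖ X) but 1 ∉ B ∖ (B ∖ X).

Forward inclusion. Let x ∈ B ∖ (B ∖ X). Then x ∈ B ∩ X, from which x ∈ (B ∪ X) ∖ (B ∖ X).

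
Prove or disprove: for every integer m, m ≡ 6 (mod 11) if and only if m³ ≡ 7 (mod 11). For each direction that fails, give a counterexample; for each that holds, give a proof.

Equivalent; both directions hold.

Forward direction. Suppose m ≡ 6 (mod 11). Write m = 11j + 6. Then (11j + 6)³ = 1331j³ + 2178j² + 1188j + 216 = 11(121j³ + 198j² + 108j + 19) + 7, so m³ ≡ 7 (mod 11).

Converse. Suppose m³ ≡ 7 (mod 11). The only residue r in {0, …, 10} with r³ ≡ 7 (mod 11) is r = 6, so m ≡ 6 (mod 11).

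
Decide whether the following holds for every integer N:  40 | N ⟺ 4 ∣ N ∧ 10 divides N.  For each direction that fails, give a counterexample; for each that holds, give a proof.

[⇒] If 40 ∣ N, write N = 40q. Since 40 = 10·4, N = 4·(10q), so 4 ∣ N; and since 40 = 4·10, N = 10·(4q), so 10 ∣ N.

[⇐] This fails: take N = 20. Both 4 ∣ 20 and 10 ∣ 20, yet 20 is not a multiple of 40 (since 20 = 0·40 + 20), so 40 ∤ 20.

The forward direction holds; the converse fails.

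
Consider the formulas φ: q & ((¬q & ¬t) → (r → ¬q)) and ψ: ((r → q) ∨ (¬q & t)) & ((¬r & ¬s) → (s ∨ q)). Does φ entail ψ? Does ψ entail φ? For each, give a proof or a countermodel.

Only the forward direction holds.

Forward direction. Assume the antecedent. If q is true, the consequent reduces to true regardless of the other variables. If q is false, the antecedent cannot hold. Either way the consequent holds.

Converse. This fails. Under r = F, s = T, t = F, q = F, the left side is false but the right side is true.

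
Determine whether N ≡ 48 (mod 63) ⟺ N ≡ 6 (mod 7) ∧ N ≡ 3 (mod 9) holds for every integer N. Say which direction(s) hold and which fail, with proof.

Both implications hold.

[⇒] Suppose N ≡ 48 (mod 63); write N = 63j + 48. Since 7 ∣ 63, reducing mod 7 gives N ≡ 48 ≡ 6 (mod 7); since 9 ∣ 63, reducing mod 9 gives N ≡ 48 ≡ 3 (mod 9).

[⇐] Conversely, if N ≡ 6 (mod 7) and N ≡ 3 (mod 9), then by the Chinese remainder theorem N ≡ 48 (mod 63). This is exactly N ≡ 48 (mod 63).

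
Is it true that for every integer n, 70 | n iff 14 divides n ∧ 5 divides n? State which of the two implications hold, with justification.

[⇒] If 70 ∣ n, write n = 70q. Since 70 = 5·14, n = 14·(5q), so 14 ∣ n; and since 70 = 14·5, n = 5·(14q), so 5 ∣ n.

[⇐] Suppose 14 ∣ n and 5 ∣ n. Any common multiple of 14 and 5 is a multiple of their lcm; here gcd(14, 5) = 1, so lcm(14, 5) = 14·5 = 70, so 70 ∣ n.

Both directions hold; the statement is true.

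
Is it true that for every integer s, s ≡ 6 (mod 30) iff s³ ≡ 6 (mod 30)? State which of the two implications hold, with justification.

(→) Suppose s ≡ 6 (mod 30). Write s = 30j + 6. Then (30j + 6)³ = 27000j³ + 16200j² + 3240j + 216 = 30(900j³ + 540j² + 108j + 7) + 6, so s³ ≡ 6 (mod 30).

(←) Conversely, suppose s³ ≡ 6 (mod 30). The only residue r in {0, …, 29} with r³ ≡ 6 (mod 30) is r = 6, so s ≡ 6 (mod 30).

Both directions hold; the statement is true.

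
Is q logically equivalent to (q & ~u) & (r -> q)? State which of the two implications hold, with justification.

Not equivalent: only (⇐) holds.

[⇐] Assume the antecedent. If u is true, the antecedent cannot hold. If u is false, the antecedent forces (u = F, q = T, r = F) or (u = F, q = T, r = T), and q holds there. Either way q holds.

[⇒] This fails. Under u = T, q = T, r = F, the left side is true but the right side is false.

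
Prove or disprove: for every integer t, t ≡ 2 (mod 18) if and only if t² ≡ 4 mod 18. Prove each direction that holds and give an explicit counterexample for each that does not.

(⟸) This fails: take t = 16. Then 16² = 256 ≡ 4 (mod 18), yet 16 ≡ 16 (mod 18), not 2.

(⟹) Suppose t ≡ 2 (mod 18). Write t = 18j + 2. Then (18j + 2)² = 324j² + 72j + 4 = 18(18j² + 4j) + 4, so t² ≡ 4 (mod 18).

(⇒) holds; (⇐) fails.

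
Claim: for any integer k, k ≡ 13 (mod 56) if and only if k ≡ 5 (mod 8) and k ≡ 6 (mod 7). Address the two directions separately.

Both directions hold; the statement is true.

(⇒) Suppose k ≡ 13 (mod 56); write k = 56j + 13. Since 8 ∣ 56, reducing mod 8 gives k ≡ 13 ≡ 5 (mod 8); since 7 ∣ 56, reducing mod 7 gives k ≡ 13 ≡ 6 (mod 7).

(⇐) Conversely, if k ≡ 5 (mod 8) and k ≡ 6 (mod 7), then by the Chinese remainder theorem k ≡ 13 (mod 56). This is exactly k ≡ 13 (mod 56).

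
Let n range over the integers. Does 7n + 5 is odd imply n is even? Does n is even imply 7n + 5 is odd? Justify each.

(⟸) Suppose n is even; write n = 2j. Then 7n + 5 = 7·(2j) + 5 = 2·7j + 5, which is odd.

(⟹) Suppose 7n + 5 is odd. Since 7 is odd, 7n and n have the same parity, so 7n + 5 ≡ n + 5 (mod 2). As 5 is odd, 7n + 5 is odd exactly when n is even. Thus n is even.

The biconditional holds.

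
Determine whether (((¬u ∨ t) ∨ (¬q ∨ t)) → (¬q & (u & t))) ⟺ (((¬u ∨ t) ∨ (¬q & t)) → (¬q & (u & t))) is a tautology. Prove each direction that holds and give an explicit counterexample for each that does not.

Only the forward direction holds.

Forward direction. Assume the antecedent. If t is true, the antecedent forces (t = T, q = F, u = T), and the consequent holds there. If t is false, the antecedent forces (t = F, q = T, u = T), and the consequent holds there. Either way the consequent holds.

Converse. This fails. Under t = F, q = F, u = T, the left side is false but the right side is true.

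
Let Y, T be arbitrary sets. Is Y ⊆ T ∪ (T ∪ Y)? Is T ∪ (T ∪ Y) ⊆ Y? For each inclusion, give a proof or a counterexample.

Forward inclusion. Let x ∈ Y. Then either x ∈ Y and x ∉ T; or x ∈ Y ∩ T. In each case x ∈ T ∪ (T ∪ Y), so Y ⊆ T ∪ (T ∪ Y).

Reverse inclusion. This inclusion fails. Take Y = ∅, T = {1}; then 1 ∈ T ∪ (T ∪ Y) but 1 ∉ Y.

(⊆) holds; (⊇) fails.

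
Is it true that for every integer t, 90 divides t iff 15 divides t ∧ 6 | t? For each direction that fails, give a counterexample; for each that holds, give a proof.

Only the forward implication holds.

[⇒] If 90 ∣ t, write t = 90q. Since 90 = 6·15, t = 15·(6q), so 15 ∣ t; and since 90 = 15·6, t = 6·(15q), so 6 ∣ t.

[⇐] This fails: take t = 30. Both 15 ∣ 30 and 6 ∣ 30, yet 30 is not a multiple of 90 (since 30 = 0·90 + 30), so 90 ∤ 30.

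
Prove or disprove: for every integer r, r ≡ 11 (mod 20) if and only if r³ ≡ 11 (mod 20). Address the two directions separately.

Both directions hold; the statement is true.

(⇐) Suppose r³ ≡ 11 (mod 20). The only residue r in {0, …, 19} with r³ ≡ 11 (mod 20) is r = 11, so r ≡ 11 (mod 20).

(⇒) Suppose r ≡ 11 (mod 20). Write r = 20j + 11. Then (20j + 11)³ = 8000j³ + 13200j² + 7260j + 1331 = 20(400j³ + 660j² + 363j + 66) + 11, so r³ ≡ 11 (mod 20).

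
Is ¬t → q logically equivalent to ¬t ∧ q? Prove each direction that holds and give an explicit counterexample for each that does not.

Only the converse holds.

Forward direction. This fails. Under q = F, t = T, the left side is true but the right side is false.

Converse. Assume the antecedent. If q is true, ¬t → q reduces to true regardless of the other variables. If q is false, the antecedent cannot hold. Either way ¬t → q holds.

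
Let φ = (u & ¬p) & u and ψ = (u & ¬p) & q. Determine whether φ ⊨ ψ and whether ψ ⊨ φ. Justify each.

Converse. Assume the antecedent. If u is true, the antecedent forces (u = T, p = F, q = T), and (u & ¬p) & u holds there. If u is false, the antecedent cannot hold. Either way (u & ¬p) & u holds.

Forward direction. This fails. Under u = T, p = F, q = F, the left side is true but the right side is false.

(⇒) fails; (⇐) holds.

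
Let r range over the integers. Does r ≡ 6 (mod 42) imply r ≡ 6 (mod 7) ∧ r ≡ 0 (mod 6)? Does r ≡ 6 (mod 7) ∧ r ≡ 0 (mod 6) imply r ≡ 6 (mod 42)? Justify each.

[⇒] Suppose r ≡ 6 (mod 42); write r = 42j + 6. Since 7 ∣ 42, reducing mod 7 gives r ≡ 6 (mod 7); since 6 ∣ 42, reducing mod 6 gives r ≡ 6 ≡ 0 (mod 6).

[⇐] Conversely, if r ≡ 6 (mod 7) and r ≡ 0 (mod 6), then by the Chinese remainder theorem r ≡ 6 (mod 42). This is exactly r ≡ 6 (mod 42).

Both implications hold.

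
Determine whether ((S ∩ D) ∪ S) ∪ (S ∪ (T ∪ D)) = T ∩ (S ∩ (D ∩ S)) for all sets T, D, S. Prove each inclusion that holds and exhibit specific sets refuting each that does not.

(⊆) fails; (⊇) holds.

(⊆) This inclusion fails. Take T = {1}, D = ∅, S = ∅; then 1 ∈ ((S ∩ D) ∪ S) ∪ (S ∪ (T ∪ D)) but 1 ∉ T ∩ (S ∩ (D ∩ S)).

(⊇) Let x ∈ T ∩ (S ∩ (D ∩ S)). Then x ∈ T ∩ D ∩ S, from which x ∈ ((S ∩ D) ∪ S) ∪ (S ∪ (T ∪ D)).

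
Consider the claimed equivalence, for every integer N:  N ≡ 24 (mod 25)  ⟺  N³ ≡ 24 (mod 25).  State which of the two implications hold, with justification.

[⇒] Suppose N ≡ 24 (mod 25). Write N = 25j + 24. Then (25j + 24)³ = 15625j³ + 45000j² + 43200j + 13824 = 25(625j³ + 1800j² + 1728j + 552) + 24, so N³ ≡ 24 (mod 25).

[⇐] Conversely, suppose N³ ≡ 24 (mod 25). The only residue r in {0, …, 24} with r³ ≡ 24 (mod 25) is r = 24, so N ≡ 24 (mod 25).

Both directions hold.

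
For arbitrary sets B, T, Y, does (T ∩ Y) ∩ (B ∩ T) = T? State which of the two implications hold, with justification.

(⟹) Let x ∈ (T ∩ Y) ∩ (B ∩ T). Then x ∈ B ∩ T ∩ Y, from which x ∈ T.

(⟸) This inclusion fails. Take B = ∅, T = {1}, Y = ∅; then 1 ∈ T but 1 ∉ (T ∩ Y) ∩ (B ∩ T).

The sets are not equal: only the forward inclusion holds.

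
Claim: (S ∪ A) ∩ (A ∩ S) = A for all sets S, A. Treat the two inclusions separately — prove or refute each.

(⊆) holds; (⊇) fails.

(⟹) Let x ∈ (S ∪ A) ∩ (A ∩ S). Then x ∈ S ∩ A, from which x ∈ A.

(⟸) This inclusion fails. Take S = ∅, A = {1}; then 1 ∈ A but 1 ∉ (S ∪ A) ∩ (A ∩ S).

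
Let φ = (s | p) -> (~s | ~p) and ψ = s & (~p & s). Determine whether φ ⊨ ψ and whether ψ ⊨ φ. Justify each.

Forward direction. This fails. Under p = F, s = F, the left side is true but the right side is false.

Converse. Assume the antecedent. If p is true, the antecedent cannot hold. If p is false, (s | p) -> (~s | ~p) reduces to true regardless of the other variables. Either way (s | p) -> (~s | ~p) holds.

Only the reverse direction holds.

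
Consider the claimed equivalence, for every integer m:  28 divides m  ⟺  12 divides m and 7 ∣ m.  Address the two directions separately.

(→) This fails: take m = 28. Certainly 28 ∣ 28, but 12 ∤ 28.

(←) Suppose 12 ∣ m and 7 ∣ m. Any common multiple of 12 and 7 is a multiple of their lcm; here gcd(12, 7) = 1, so lcm(12, 7) = 12·7 = 84, so 84 ∣ m. Since 28 ∣ 84, it follows that 28 ∣ m.

The forward direction fails; the converse holds.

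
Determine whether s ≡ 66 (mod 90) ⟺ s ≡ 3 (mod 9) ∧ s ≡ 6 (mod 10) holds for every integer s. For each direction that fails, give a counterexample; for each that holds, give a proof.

Equivalent; both directions hold.

[⇒] Suppose s ≡ 66 (mod 90); write s = 90j + 66. Since 9 ∣ 90, reducing mod 9 gives s ≡ 66 ≡ 3 (mod 9); since 10 ∣ 90, reducing mod 10 gives s ≡ 66 ≡ 6 (mod 10).

[⇐] Conversely, if s ≡ 3 (mod 9) and s ≡ 6 (mod 10), then by the Chinese remainder theorem s ≡ 66 (mod 90). This is exactly s ≡ 66 (mod 90).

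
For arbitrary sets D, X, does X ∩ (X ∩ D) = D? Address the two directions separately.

(⟹) Let x ∈ X ∩ (X ∩ D). Then x ∈ D ∩ X, from which x ∈ D.

(⟸) This inclusion fails. Take D = {1}, X = ∅; then 1 ∈ D but 1 ∉ X ∩ (X ∩ D).

The sets are not equal: only the forward inclusion holds.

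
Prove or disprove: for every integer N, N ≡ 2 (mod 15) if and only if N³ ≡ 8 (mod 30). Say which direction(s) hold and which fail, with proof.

(⟹) This fails: take N = 17. Then 17 ≡ 2 (mod 15), but 17³ = 4913 ≡ 23 (mod 30), not 8.

(⟸) Conversely, the residues r modulo 30 with r³ ≡ 8 (mod 30) are exactly {2}, and each is ≡ 2 (mod 15).

(⇒) fails; (⇐) holds.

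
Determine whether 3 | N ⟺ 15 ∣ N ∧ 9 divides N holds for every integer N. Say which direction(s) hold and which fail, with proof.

[⇒] This fails: take N = 3. Certainly 3 ∣ 3, but 15 ∤ 3.

[⇐] Suppose 15 ∣ N and 9 ∣ N. Any common multiple of 15 and 9 is a multiple of their lcm; here lcm(15, 9) = 15·9/gcd(15, 9) = 135/3 = 45, so 45 ∣ N. Since 3 ∣ 45, it follows that 3 ∣ N.

Only the converse holds.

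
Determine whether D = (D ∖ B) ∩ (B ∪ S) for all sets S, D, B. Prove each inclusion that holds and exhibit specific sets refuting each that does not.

Forward inclusion. This inclusion fails. Take S = ∅, D = {1}, B = ∅; then 1 ∈ D but 1 ∉ (D ∖ B) ∩ (B ∪ S).

Reverse inclusion. Let x ∈ (D ∖ B) ∩ (B ∪ S). Then x ∈ S ∩ D and x ∉ B, from which x ∈ D.

(⊆) fails; (⊇) holds.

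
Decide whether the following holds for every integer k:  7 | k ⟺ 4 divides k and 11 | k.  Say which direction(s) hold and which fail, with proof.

(⇒) This fails: take k = 7. Certainly 7 ∣ 7, but 4 ∤ 7.

(⇐) This fails: take k = 44. Both 4 ∣ 44 and 11 ∣ 44, yet 44 is not a multiple of 7 (since 44 = 6·7 + 2), so 7 ∤ 44.

Both directions fail.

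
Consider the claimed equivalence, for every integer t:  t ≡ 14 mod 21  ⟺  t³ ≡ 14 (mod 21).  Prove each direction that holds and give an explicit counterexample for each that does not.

(←) Suppose t³ ≡ 14 (mod 21). The only residue r in {0, …, 20} with r³ ≡ 14 (mod 21) is r = 14, so t ≡ 14 (mod 21).

(→) Suppose t ≡ 14 mod 21. Write t = 21j + 14. Then (21j + 14)³ = 9261j³ + 18522j² + 12348j + 2744 = 21(441j³ + 882j² + 588j + 130) + 14, so t³ ≡ 14 (mod 21).

Equivalent; both directions hold.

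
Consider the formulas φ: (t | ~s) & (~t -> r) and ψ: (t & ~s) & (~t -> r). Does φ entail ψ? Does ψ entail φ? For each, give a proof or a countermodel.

Only the reverse direction holds.

Forward direction. This fails. Under r = T, s = F, t = F, the left side is true but the right side is false.

Converse. Assume the antecedent. If r is true, the antecedent forces (r = T, s = F, t = T), and (t | ~s) & (~t -> r) holds there. If r is false, the antecedent forces (r = F, s = F, t = T), and (t | ~s) & (~t -> r) holds there. Either way (t | ~s) & (~t -> r) holds.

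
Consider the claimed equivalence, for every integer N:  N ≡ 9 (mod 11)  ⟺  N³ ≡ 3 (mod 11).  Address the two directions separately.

Both implications hold.

[⇒] Suppose N ≡ 9 (mod 11). Write N = 11j + 9. Then (11j + 9)³ = 1331j³ + 3267j² + 2673j + 729 = 11(121j³ + 297j² + 243j + 66) + 3, so N³ ≡ 3 (mod 11).

[⇐] Conversely, suppose N³ ≡ 3 (mod 11). The only residue r in {0, …, 10} with r³ ≡ 3 (mod 11) is r = 9, so N ≡ 9 (mod 11).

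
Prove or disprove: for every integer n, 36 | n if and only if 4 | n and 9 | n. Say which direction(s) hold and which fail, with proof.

(⟸) Suppose 4 ∣ n and 9 ∣ n. Any common multiple of 4 and 9 is a multiple of their lcm; here gcd(4, 9) = 1, so lcm(4, 9) = 4·9 = 36, so 36 ∣ n.

(⟹) If 36 ∣ n, write n = 36q. Since 36 = 9·4, n = 4·(9q), so 4 ∣ n; and since 36 = 4·9, n = 9·(4q), so 9 ∣ n.

Both directions hold; the statement is true.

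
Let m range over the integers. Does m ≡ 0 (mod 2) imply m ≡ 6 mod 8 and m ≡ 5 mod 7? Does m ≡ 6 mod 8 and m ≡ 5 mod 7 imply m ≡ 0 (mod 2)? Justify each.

(←) If m ≡ 6 (mod 8) and m ≡ 5 (mod 7), then by the Chinese remainder theorem m ≡ 54 (mod 56). Since 54 ≡ 0 (mod 2) and 2 ∣ 56, we get m ≡ 0 (mod 2).

(→) This fails: m = 0 gives 0 ≡ 0 (mod 2) but 0 ≡ 0 (mod 8), so the conjunction on the right does not hold.

Only the reverse direction holds.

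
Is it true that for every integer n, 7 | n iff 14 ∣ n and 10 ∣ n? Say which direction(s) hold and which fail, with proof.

Only the converse holds.

(→) This fails: take n = 7. Certainly 7 ∣ 7, but 14 ∤ 7.

(←) Suppose 14 ∣ n and 10 ∣ n. Any common multiple of 14 and 10 is a multiple of their lcm; here lcm(14, 10) = 14·10/gcd(14, 10) = 140/2 = 70, so 70 ∣ n. Since 7 ∣ 70, it follows that 7 ∣ n.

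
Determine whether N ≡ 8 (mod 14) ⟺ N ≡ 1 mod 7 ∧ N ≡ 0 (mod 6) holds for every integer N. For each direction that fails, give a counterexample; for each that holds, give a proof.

(⇒) This fails: N = 8 gives 8 ≡ 8 (mod 14) but 8 ≡ 2 (mod 6), so the conjunction on the right does not hold.

(⇐) Conversely, if N ≡ 1 (mod 7) and N ≡ 0 (mod 6), then by the Chinese remainder theorem N ≡ 36 (mod 42). Since 36 ≡ 8 (mod 14) and 14 ∣ 42, we get N ≡ 8 (mod 14).

The forward direction fails; the converse holds.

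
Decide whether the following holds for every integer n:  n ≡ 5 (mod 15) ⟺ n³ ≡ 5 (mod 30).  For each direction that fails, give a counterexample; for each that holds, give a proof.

Not equivalent: only (⇐) holds.

(⟹) This fails: take n = 20. Then 20 ≡ 5 (mod 15), but 20³ = 8000 ≡ 20 (mod 30), not 5.

(⟸) Conversely, the residues r modulo 30 with r³ ≡ 5 (mod 30) are exactly {5}, and each is ≡ 5 (mod 15).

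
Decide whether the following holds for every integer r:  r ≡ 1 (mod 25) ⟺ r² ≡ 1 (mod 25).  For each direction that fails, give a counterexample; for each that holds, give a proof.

The forward direction holds; the converse fails.

[⇒] Suppose r ≡ 1 (mod 25). Write r = 25j + 1. Then (25j + 1)² = 625j² + 50j + 1 = 25(25j² + 2j) + 1, so r² ≡ 1 (mod 25).

[⇐] This fails: take r = 24. Then 24² = 576 ≡ 1 (mod 25), yet 24 ≡ 24 (mod 25), not 1.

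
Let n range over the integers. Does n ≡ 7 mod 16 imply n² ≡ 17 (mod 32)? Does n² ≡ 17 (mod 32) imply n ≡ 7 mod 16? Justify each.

(⟹) Suppose n ≡ 7 (mod 16). Working modulo 32, n ∈ {7, 23}; for each such r, r² ≡ 17 (mod 32).

(⟸) This fails: take n = 9. Then 9² = 81 ≡ 17 (mod 32), yet 9 ≡ 9 (mod 16), not 7.

The forward direction holds; the converse fails.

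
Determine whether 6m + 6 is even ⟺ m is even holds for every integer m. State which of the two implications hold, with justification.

(⟹) This fails: take m = 5. Then 6m + 6 = 36, which is even, yet m = 5 is odd, not even.

(⟸) Suppose m is even. Since 6 is even, 6m is even for every m, so 6m + 6 has the same parity as 6, which is even. Hence 6m + 6 is even.

(⇒) fails; (⇐) holds.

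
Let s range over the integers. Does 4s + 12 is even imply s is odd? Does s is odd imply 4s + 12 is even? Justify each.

(→) This fails: take s = 0. Then 4s + 12 = 12, which is even, yet s = 0 is even, not odd.

(←) Suppose s is odd. Since 4 is even, 4s is even for every s, so 4s + 12 has the same parity as 12, which is even. Hence 4s + 12 is even.

Not equivalent: only (⇐) holds.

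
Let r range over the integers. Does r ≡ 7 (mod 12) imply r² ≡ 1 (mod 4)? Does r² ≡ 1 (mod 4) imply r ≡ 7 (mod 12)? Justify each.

The forward direction holds; the converse fails.

Forward direction. Suppose r ≡ 7 (mod 12). Then r² ≡ 7² = 49 (mod 12), and since 4 ∣ 12, also r² ≡ 1 (mod 4).

Converse. This fails: take r = 1. Then 1² = 1 ≡ 1 (mod 4), yet 1 ≡ 1 (mod 12), not 7.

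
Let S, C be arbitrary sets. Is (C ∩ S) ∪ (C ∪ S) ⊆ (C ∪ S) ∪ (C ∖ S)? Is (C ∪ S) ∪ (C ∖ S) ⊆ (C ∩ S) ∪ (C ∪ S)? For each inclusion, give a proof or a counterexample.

(⊆) Let x ∈ (C ∩ S) ∪ (C ∪ S). Then either x ∈ S and x ∉ C; or x ∈ C and x ∉ S; or x ∈ S ∩ C. In each case x ∈ (C ∪ S) ∪ (C ∖ S), so (C ∩ S) ∪ (C ∪ S) ⊆ (C ∪ S) ∪ (C ∖ S).

(⊇) Let x ∈ (C ∪ S) ∪ (C ∖ S). Then either x ∈ S and x ∉ C; or x ∈ C and x ∉ S; or x ∈ S ∩ C. In each case x ∈ (C ∩ S) ∪ (C ∪ S), so (C ∪ S) ∪ (C ∖ S) ⊆ (C ∩ S) ∪ (C ∪ S).

Both inclusions hold.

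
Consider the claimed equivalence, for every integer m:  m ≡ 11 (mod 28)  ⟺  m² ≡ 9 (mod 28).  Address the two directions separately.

The forward direction holds; the converse fails.

(→) Suppose m ≡ 11 (mod 28). Write m = 28j + 11. Then (28j + 11)² = 784j² + 616j + 121 = 28(28j² + 22j + 4) + 9, so m² ≡ 9 (mod 28).

(←) This fails: take m = 3. Then 3² = 9 ≡ 9 (mod 28), yet 3 ≡ 3 (mod 28), not 11.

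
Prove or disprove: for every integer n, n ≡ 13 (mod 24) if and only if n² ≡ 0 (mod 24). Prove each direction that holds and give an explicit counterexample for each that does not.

Neither implication holds.

(→) This fails: take n = 13. Then 13 ≡ 13 (mod 24), but 13² = 169 ≡ 1 (mod 24), not 0.

(←) This fails: take n = 0. Then 0² = 0 ≡ 0 (mod 24), yet 0 ≡ 0 (mod 24), not 13.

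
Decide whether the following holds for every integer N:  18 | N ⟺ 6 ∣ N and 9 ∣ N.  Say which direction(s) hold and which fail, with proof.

Both implications hold.

Forward direction. If 18 ∣ N, write N = 18q. Since 18 = 3·6, N = 6·(3q), so 6 ∣ N; and since 18 = 2·9, N = 9·(2q), so 9 ∣ N.

Converse. Suppose 6 ∣ N and 9 ∣ N. Any common multiple of 6 and 9 is a multiple of their lcm; here lcm(6, 9) = 6·9/gcd(6, 9) = 54/3 = 18, so 18 ∣ N.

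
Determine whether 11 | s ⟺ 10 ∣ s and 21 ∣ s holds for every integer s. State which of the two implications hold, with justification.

Neither implication holds.

Forward direction. This fails: take s = 11. Certainly 11 ∣ 11, but 10 ∤ 11.

Converse. This fails: take s = 210. Both 10 ∣ 210 and 21 ∣ 210, yet 210 is not a multiple of 11 (since 210 = 19·11 + 1), so 11 ∤ 210.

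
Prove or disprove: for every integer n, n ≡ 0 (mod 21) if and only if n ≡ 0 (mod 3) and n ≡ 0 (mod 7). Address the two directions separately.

Both directions hold; the statement is true.

Forward direction. Suppose n ≡ 0 (mod 21); write n = 21j + 0. Since 3 ∣ 21, reducing mod 3 gives n ≡ 0 (mod 3); since 7 ∣ 21, reducing mod 7 gives n ≡ 0 (mod 7).

Converse. If n ≡ 0 (mod 3) and n ≡ 0 (mod 7), then by the Chinese remainder theorem n ≡ 0 (mod 21). This is exactly n ≡ 0 (mod 21).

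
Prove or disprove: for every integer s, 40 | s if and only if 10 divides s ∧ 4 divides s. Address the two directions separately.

Only the forward implication holds.

[⇒] If 40 ∣ s, write s = 40q. Since 40 = 4·10, s = 10·(4q), so 10 ∣ s; and since 40 = 10·4, s = 4·(10q), so 4 ∣ s.

[⇐] This fails: take s = 20. Both 10 ∣ 20 and 4 ∣ 20, yet 20 is not a multiple of 40 (since 20 = 0·40 + 20), so 40 ∤ 20.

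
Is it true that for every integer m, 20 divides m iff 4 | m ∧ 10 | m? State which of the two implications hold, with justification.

[⇒] If 20 ∣ m, write m = 20q. Since 20 = 5·4, m = 4·(5q), so 4 ∣ m; and since 20 = 2·10, m = 10·(2q), so 10 ∣ m.

[⇐] Suppose 4 ∣ m and 10 ∣ m. Any common multiple of 4 and 10 is a multiple of their lcm; here lcm(4, 10) = 4·10/gcd(4, 10) = 40/2 = 20, so 20 ∣ m.

The biconditional holds.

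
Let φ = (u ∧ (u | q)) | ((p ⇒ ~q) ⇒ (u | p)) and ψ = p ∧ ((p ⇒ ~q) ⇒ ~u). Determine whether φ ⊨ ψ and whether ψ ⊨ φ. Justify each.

(←) Assume the antecedent. If u is true, the consequent reduces to true regardless of the other variables. If u is false, the antecedent forces (u = F, q = F, p = T) or (u = F, q = T, p = T), and the consequent holds there. Either way the consequent holds.

(→) This fails. Under u = T, q = F, p = F, the left side is true but the right side is false.

(⇒) fails; (⇐) holds.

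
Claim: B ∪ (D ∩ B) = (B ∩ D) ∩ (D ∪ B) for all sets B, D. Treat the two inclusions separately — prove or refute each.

(⟹) This inclusion fails. Take B = {1}, D = ∅; then 1 ∈ B ∪ (D ∩ B) but 1 ∉ (B ∩ D) ∩ (D ∪ B).

(⟸) Let x ∈ (B ∩ D) ∩ (D ∪ B). Then x ∈ B ∩ D, from which x ∈ B ∪ (D ∩ B).

The sets are not equal: only the reverse inclusion holds.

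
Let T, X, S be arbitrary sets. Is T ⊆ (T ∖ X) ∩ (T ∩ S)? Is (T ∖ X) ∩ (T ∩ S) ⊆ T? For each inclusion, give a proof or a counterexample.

(⟹) This inclusion fails. Take T = {1}, X = ∅, S = ∅; then 1 ∈ T but 1 ∉ (T ∖ X) ∩ (T ∩ S).

(⟸) Let x ∈ (T ∖ X) ∩ (T ∩ S). Then x ∈ T ∩ S and x ∉ X, from which x ∈ T.

The sets are not equal: only the reverse inclusion holds.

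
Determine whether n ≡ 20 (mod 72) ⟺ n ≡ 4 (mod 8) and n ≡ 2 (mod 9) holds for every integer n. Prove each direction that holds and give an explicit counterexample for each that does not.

[⇒] Suppose n ≡ 20 (mod 72); write n = 72j + 20. Since 8 ∣ 72, reducing mod 8 gives n ≡ 20 ≡ 4 (mod 8); since 9 ∣ 72, reducing mod 9 gives n ≡ 20 ≡ 2 (mod 9).

[⇐] Conversely, if n ≡ 4 (mod 8) and n ≡ 2 (mod 9), then by the Chinese remainder theorem n ≡ 20 (mod 72). This is exactly n ≡ 20 (mod 72).

Equivalent; both directions hold.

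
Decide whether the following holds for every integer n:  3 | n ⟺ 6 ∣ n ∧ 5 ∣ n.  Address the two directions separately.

Only the converse holds.

Forward direction. This fails: take n = 3. Certainly 3 ∣ 3, but 6 ∤ 3.

Converse. Suppose 6 ∣ n and 5 ∣ n. Any common multiple of 6 and 5 is a multiple of their lcm; here gcd(6, 5) = 1, so lcm(6, 5) = 6·5 = 30, so 30 ∣ n. Since 3 ∣ 30, it follows that 3 ∣ n.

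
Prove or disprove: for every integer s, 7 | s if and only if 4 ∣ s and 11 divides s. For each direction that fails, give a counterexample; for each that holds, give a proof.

Forward direction. This fails: take s = 7. Certainly 7 ∣ 7, but 4 ∤ 7.

Converse. This fails: take s = 44. Both 4 ∣ 44 and 11 ∣ 44, yet 44 is not a multiple of 7 (since 44 = 6·7 + 2), so 7 ∤ 44.

Neither direction holds.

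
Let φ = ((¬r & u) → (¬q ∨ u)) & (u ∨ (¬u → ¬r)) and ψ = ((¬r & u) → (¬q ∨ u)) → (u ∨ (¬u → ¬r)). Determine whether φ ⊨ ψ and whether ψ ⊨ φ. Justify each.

Equivalent; both directions hold.

(⟹) Assume the antecedent. If r is true, the antecedent forces (q = F, r = T, u = T) or (q = T, r = T, u = T), and the consequent holds there. If r is false, the consequent reduces to true regardless of the other variables. Either way the consequent holds.

(⟸) Assume the antecedent. If r is true, the antecedent forces (q = F, r = T, u = T) or (q = T, r = T, u = T), and the consequent holds there. If r is false, the consequent reduces to true regardless of the other variables. Either way the consequent holds.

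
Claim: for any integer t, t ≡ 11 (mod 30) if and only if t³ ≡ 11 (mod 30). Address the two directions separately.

(⟹) Suppose t ≡ 11 (mod 30). Write t = 30j + 11. Then (30j + 11)³ = 27000j³ + 29700j² + 10890j + 1331 = 30(900j³ + 990j² + 363j + 44) + 11, so t³ ≡ 11 (mod 30).

(⟸) Conversely, suppose t³ ≡ 11 (mod 30). The only residue r in {0, …, 29} with r³ ≡ 11 (mod 30) is r = 11, so t ≡ 11 (mod 30).

Both directions hold; the statement is true.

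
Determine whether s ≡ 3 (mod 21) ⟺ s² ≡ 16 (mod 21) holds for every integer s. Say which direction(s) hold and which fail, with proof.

[⇒] This fails: take s = 3. Then 3 ≡ 3 (mod 21), but 3² = 9 ≡ 9 (mod 21), not 16.

[⇐] This fails: take s = 4. Then 4² = 16 ≡ 16 (mod 21), yet 4 ≡ 4 (mod 21), not 3.

Both directions fail.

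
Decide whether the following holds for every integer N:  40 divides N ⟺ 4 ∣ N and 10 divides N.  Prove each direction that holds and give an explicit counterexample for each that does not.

(⟹) If 40 ∣ N, write N = 40q. Since 40 = 10·4, N = 4·(10q), so 4 ∣ N; and since 40 = 4·10, N = 10·(4q), so 10 ∣ N.

(⟸) This fails: take N = 20. Both 4 ∣ 20 and 10 ∣ 20, yet 20 is not a multiple of 40 (since 20 = 0·40 + 20), so 40 ∤ 20.

Only the forward implication holds.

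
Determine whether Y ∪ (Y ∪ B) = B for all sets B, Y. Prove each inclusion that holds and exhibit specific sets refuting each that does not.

(⟸) Let x ∈ B. Then either x ∈ B and x ∉ Y; or x ∈ B ∩ Y. In each case x ∈ Y ∪ (Y ∪ B), so B ⊆ Y ∪ (Y ∪ B).

(⟹) This inclusion fails. Take B = ∅, Y = {1}; then 1 ∈ Y ∪ (Y ∪ B) but 1 ∉ B.

The sets are not equal: only the reverse inclusion holds.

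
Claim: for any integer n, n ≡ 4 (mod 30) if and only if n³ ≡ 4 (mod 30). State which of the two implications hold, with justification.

Both directions hold; the statement is true.

(⟹) Suppose n ≡ 4 (mod 30). Write n = 30j + 4. Then (30j + 4)³ = 27000j³ + 10800j² + 1440j + 64 = 30(900j³ + 360j² + 48j + 2) + 4, so n³ ≡ 4 (mod 30).

(⟸) Conversely, suppose n³ ≡ 4 (mod 30). The only residue r in {0, …, 29} with r³ ≡ 4 (mod 30) is r = 4, so n ≡ 4 (mod 30).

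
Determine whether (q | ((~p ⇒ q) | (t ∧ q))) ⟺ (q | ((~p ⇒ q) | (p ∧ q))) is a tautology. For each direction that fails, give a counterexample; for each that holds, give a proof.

Both implications hold.

(⟸) Assume the antecedent. If q is true, q | ((~p ⇒ q) | (t ∧ q)) reduces to true regardless of the other variables. If q is false, the antecedent forces (q = F, p = T, t = F) or (q = F, p = T, t = T), and q | ((~p ⇒ q) | (t ∧ q)) holds there. Either way q | ((~p ⇒ q) | (t ∧ q)) holds.

(⟹) Assume the antecedent. If q is true, q | ((~p ⇒ q) | (p ∧ q)) reduces to true regardless of the other variables. If q is false, the antecedent forces (q = F, p = T, t = F) or (q = F, p = T, t = T), and q | ((~p ⇒ q) | (p ∧ q)) holds there. Either way q | ((~p ⇒ q) | (p ∧ q)) holds.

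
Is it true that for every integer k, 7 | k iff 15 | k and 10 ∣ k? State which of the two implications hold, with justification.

Neither direction holds.

(→) This fails: take k = 7. Certainly 7 ∣ 7, but 15 ∤ 7.

(←) This fails: take k = 30. Both 15 ∣ 30 and 10 ∣ 30, yet 30 is not a multiple of 7 (since 30 = 4·7 + 2), so 7 ∤ 30.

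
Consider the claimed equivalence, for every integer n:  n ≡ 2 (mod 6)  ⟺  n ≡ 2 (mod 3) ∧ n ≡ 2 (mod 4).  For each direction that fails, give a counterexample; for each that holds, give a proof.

[⇒] This fails: n = 8 gives 8 ≡ 2 (mod 6) but 8 ≡ 0 (mod 4), so the conjunction on the right does not hold.

[⇐] Conversely, if n ≡ 2 (mod 3) and n ≡ 2 (mod 4), then by the Chinese remainder theorem n ≡ 2 (mod 12). Since 2 ≡ 2 (mod 6) and 6 ∣ 12, we get n ≡ 2 (mod 6).

(⇒) fails; (⇐) holds.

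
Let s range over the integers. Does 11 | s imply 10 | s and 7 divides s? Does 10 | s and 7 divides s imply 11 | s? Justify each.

Both directions fail.

(⟹) This fails: take s = 11. Certainly 11 ∣ 11, but 10 ∤ 11.

(⟸) This fails: take s = 70. Both 10 ∣ 70 and 7 ∣ 70, yet 70 is not a multiple of 11 (since 70 = 6·11 + 4), so 11 ∤ 70.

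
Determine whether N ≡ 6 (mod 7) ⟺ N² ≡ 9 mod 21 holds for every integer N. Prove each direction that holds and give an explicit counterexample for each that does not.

(⇒) This fails: take N = 6. Then 6 ≡ 6 (mod 7), but 6² = 36 ≡ 15 (mod 21), not 9.

(⇐) This fails: take N = 3. Then 3² = 9 ≡ 9 (mod 21), yet 3 ≡ 3 (mod 7), not 6.

Neither direction holds.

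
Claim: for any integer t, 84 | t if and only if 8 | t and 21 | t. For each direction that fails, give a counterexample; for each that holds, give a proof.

Not equivalent: only (⇐) holds.

Forward direction. This fails: take t = 84. Certainly 84 ∣ 84, but 8 ∤ 84.

Converse. Suppose 8 ∣ t and 21 ∣ t. Any common multiple of 8 and 21 is a multiple of their lcm; here gcd(8, 21) = 1, so lcm(8, 21) = 8·21 = 168, so 168 ∣ t. Since 84 ∣ 168, it follows that 84 ∣ t.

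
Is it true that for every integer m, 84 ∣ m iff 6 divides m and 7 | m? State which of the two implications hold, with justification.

(⇐) This fails: take m = 42. Both 6 ∣ 42 and 7 ∣ 42, yet 42 is not a multiple of 84 (since 42 = 0·84 + 42), so 84 ∤ 42.

(⇒) If 84 ∣ m, write m = 84q. Since 84 = 14·6, m = 6·(14q), so 6 ∣ m; and since 84 = 12·7, m = 7·(12q), so 7 ∣ m.

(⇒) holds; (⇐) fails.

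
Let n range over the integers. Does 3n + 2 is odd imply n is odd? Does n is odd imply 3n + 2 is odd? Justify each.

Both directions hold.

(⟹) Suppose 3n + 2 is odd. Since 3 is odd, 3n and n have the same parity, so 3n + 2 ≡ n + 2 (mod 2). As 2 is even, 3n + 2 is odd exactly when n is odd. Thus n is odd.

(⟸) Conversely, suppose n is odd; write n = 2j + 1. Then 3n + 2 = 3·(2j + 1) + 2 = 2·3j + 5, which is odd.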